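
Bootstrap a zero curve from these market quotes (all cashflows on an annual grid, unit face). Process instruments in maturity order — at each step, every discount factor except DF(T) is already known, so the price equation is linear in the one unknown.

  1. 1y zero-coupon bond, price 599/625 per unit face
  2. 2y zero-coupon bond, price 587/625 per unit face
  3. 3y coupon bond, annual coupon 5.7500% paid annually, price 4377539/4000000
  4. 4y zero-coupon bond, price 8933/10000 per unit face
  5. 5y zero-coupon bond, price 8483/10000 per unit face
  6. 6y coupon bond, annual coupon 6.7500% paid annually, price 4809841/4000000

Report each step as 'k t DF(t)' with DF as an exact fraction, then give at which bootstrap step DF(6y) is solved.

step 1 [1y] zero: DF = P = 599/625 ≈ 0.958400
step 2 [2y] zero: DF = P = 587/625 ≈ 0.939200
step 3 [3y] bond c/1=23/400: DF=(4377539/4000000 − 23/400·(0.958400+0.939200))/(1+23/400) = 9317/10000 ≈ 0.931700
step 4 [4y] zero: DF = P = 8933/10000 ≈ 0.893300
step 5 [5y] zero: DF = P = 8483/10000 ≈ 0.848300
step 6 [6y] bond c/1=27/400: DF=(4809841/4000000 − 27/400·(0.958400+0.939200+0.931700+0.893300+0.848300))/(1+27/400) = 4187/5000 ≈ 0.837400

1 1 599/625
2 2 587/625
3 3 9317/10000
4 4 8933/10000
5 5 8483/10000
6 6 4187/5000
DF(6y) is solved at step 6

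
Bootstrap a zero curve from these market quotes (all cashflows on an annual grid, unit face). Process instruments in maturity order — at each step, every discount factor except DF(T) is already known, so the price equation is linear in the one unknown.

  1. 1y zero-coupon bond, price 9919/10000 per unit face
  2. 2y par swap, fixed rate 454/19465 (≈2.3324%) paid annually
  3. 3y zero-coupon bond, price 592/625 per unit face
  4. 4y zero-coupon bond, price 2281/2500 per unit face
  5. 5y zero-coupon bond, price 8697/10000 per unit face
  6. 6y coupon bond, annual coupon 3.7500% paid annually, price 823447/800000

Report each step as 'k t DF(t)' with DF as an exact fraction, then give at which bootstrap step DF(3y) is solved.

step 1 [1y] zero: DF = P = 9919/10000 ≈ 0.991900
step 2 [2y] swap r/1=454/19465: DF=(1 − 454/19465·(0.991900))/(1+454/19465) = 4773/5000 ≈ 0.954600
step 3 [3y] zero: DF = P = 592/625 ≈ 0.947200
step 4 [4y] zero: DF = P = 2281/2500 ≈ 0.912400
step 5 [5y] zero: DF = P = 8697/10000 ≈ 0.869700
step 6 [6y] bond c/1=3/80: DF=(823447/800000 − 3/80·(0.991900+0.954600+0.947200+0.912400+0.869700))/(1+3/80) = 8231/10000 ≈ 0.823100

1 1 9919/10000
2 2 4773/5000
3 3 592/625
4 4 2281/2500
5 5 8697/10000
6 6 8231/10000
DF(3y) is solved at step 3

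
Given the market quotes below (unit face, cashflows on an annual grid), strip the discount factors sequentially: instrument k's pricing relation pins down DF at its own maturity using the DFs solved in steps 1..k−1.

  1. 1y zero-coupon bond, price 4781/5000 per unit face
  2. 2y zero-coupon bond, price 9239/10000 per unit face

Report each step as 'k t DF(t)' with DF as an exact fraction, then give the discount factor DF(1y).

step 1 [1y] zero: DF = P = 4781/5000 ≈ 0.956200
step 2 [2y] zero: DF = P = 9239/10000 ≈ 0.923900

1 1 4781/5000
2 2 9239/10000
DF(1y) = 4781/5000 ≈ 0.956200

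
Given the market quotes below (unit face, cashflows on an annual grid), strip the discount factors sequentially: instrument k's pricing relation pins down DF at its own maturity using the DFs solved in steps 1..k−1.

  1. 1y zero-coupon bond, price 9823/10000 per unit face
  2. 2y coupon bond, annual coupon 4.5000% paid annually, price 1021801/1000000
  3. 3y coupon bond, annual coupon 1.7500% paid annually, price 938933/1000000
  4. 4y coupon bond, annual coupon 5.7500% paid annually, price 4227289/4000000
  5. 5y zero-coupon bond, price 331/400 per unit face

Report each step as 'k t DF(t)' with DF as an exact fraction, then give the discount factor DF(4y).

1 1 9823/10000
2 2 1871/2000
3 3 4449/5000
4 4 8467/10000
5 5 331/400
DF(4y) = 8467/10000 ≈ 0.846700

step 1 [1y] zero: DF = P = 9823/10000 ≈ 0.982300
step 2 [2y] bond c/1=9/200: DF=(1021801/1000000 − 9/200·(0.982300))/(1+9/200) = 1871/2000 ≈ 0.935500
step 3 [3y] bond c/1=7/400: DF=(938933/1000000 − 7/400·(0.982300+0.935500))/(1+7/400) = 4449/5000 ≈ 0.889800
step 4 [4y] bond c/1=23/400: DF=(4227289/4000000 − 23/400·(0.982300+0.935500+0.889800))/(1+23/400) = 8467/10000 ≈ 0.846700
step 5 [5y] zero: DF = P = 331/400 ≈ 0.827500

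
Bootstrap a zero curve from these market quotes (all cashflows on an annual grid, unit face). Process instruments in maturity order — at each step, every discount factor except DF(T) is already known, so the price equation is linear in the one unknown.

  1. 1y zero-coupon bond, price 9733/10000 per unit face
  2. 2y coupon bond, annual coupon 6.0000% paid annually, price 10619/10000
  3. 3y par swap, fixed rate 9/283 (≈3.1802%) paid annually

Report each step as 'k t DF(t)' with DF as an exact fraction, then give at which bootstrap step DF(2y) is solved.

step 1 [1y] zero: DF = P = 9733/10000 ≈ 0.973300
step 2 [2y] bond c/1=3/50: DF=(10619/10000 − 3/50·(0.973300))/(1+3/50) = 9467/10000 ≈ 0.946700
step 3 [3y] swap r/1=9/283: DF=(1 − 9/283·(0.973300+0.946700))/(1+9/283) = 91/100 ≈ 0.910000

1 1 9733/10000
2 2 9467/10000
3 3 91/100
DF(2y) is solved at step 2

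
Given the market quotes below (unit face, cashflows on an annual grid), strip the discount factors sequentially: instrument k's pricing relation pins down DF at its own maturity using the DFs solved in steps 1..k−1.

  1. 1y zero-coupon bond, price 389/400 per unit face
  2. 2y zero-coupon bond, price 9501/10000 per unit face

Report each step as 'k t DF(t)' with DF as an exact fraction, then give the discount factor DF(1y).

step 1 [1y] zero: DF = P = 389/400 ≈ 0.972500
step 2 [2y] zero: DF = P = 9501/10000 ≈ 0.950100

1 1 389/400
2 2 9501/10000
DF(1y) = 389/400 ≈ 0.972500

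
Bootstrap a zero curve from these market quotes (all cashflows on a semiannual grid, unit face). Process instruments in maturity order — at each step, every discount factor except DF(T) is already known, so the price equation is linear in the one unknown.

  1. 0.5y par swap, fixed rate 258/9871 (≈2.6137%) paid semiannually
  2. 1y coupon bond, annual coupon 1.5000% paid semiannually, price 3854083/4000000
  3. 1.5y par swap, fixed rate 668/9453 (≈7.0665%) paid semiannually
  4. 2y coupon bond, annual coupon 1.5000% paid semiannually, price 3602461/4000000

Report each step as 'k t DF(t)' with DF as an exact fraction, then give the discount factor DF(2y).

1 1/2 9871/10000
2 1 949/1000
3 3/2 4499/5000
4 2 1091/1250
DF(2y) = 1091/1250 ≈ 0.872800

step 1 [0.5y] swap r/2=129/9871: DF=(1 − 129/9871·(0))/(1+129/9871) = 9871/10000 ≈ 0.987100
step 2 [1y] bond c/2=3/400: DF=(3854083/4000000 − 3/400·(0.987100))/(1+3/400) = 949/1000 ≈ 0.949000
step 3 [1.5y] swap r/2=334/9453: DF=(1 − 334/9453·(0.987100+0.949000))/(1+334/9453) = 4499/5000 ≈ 0.899800
step 4 [2y] bond c/2=3/400: DF=(3602461/4000000 − 3/400·(0.987100+0.949000+0.899800))/(1+3/400) = 1091/1250 ≈ 0.872800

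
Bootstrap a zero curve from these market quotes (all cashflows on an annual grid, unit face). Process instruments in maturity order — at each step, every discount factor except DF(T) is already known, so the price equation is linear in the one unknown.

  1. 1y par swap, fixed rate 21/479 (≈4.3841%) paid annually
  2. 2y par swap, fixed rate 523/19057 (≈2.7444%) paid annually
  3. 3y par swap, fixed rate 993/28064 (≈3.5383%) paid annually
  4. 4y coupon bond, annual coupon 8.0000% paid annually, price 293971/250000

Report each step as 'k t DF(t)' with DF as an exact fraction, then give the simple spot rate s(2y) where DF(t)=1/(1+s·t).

1 1 479/500
2 2 9477/10000
3 3 9007/10000
4 4 8809/10000
s(2y) = (1/(9477/10000) − 1)/(2) = 523/18954 ≈ 2.7593%

step 1 [1y] swap r/1=21/479: DF=(1 − 21/479·(0))/(1+21/479) = 479/500 ≈ 0.958000
step 2 [2y] swap r/1=523/19057: DF=(1 − 523/19057·(0.958000))/(1+523/19057) = 9477/10000 ≈ 0.947700
step 3 [3y] swap r/1=993/28064: DF=(1 − 993/28064·(0.958000+0.947700))/(1+993/28064) = 9007/10000 ≈ 0.900700
step 4 [4y] bond c/1=2/25: DF=(293971/250000 − 2/25·(0.958000+0.947700+0.900700))/(1+2/25) = 8809/10000 ≈ 0.880900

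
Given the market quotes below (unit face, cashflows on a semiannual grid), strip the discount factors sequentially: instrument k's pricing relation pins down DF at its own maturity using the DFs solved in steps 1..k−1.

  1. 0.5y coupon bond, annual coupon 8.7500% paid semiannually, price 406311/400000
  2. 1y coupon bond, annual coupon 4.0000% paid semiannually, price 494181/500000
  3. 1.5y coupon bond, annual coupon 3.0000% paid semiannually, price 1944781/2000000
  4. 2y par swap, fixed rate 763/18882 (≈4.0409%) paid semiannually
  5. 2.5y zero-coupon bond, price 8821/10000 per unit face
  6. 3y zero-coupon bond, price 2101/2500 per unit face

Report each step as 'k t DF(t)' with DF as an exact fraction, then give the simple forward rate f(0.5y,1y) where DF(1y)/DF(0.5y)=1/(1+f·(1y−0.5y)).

step 1 [0.5y] bond c/2=7/160: DF=(406311/400000 − 7/160·(0))/(1+7/160) = 2433/2500 ≈ 0.973200
step 2 [1y] bond c/2=1/50: DF=(494181/500000 − 1/50·(0.973200))/(1+1/50) = 9499/10000 ≈ 0.949900
step 3 [1.5y] bond c/2=3/200: DF=(1944781/2000000 − 3/200·(0.973200+0.949900))/(1+3/200) = 581/625 ≈ 0.929600
step 4 [2y] swap r/2=763/37764: DF=(1 − 763/37764·(0.973200+0.949900+0.929600))/(1+763/37764) = 9237/10000 ≈ 0.923700
step 5 [2.5y] zero: DF = P = 8821/10000 ≈ 0.882100
step 6 [3y] zero: DF = P = 2101/2500 ≈ 0.840400

1 1/2 2433/2500
2 1 9499/10000
3 3/2 581/625
4 2 9237/10000
5 5/2 8821/10000
6 3 2101/2500
f(0.5y,1y) = ((2433/2500)/(9499/10000) − 1)/(1/2) = 466/9499 ≈ 4.9058%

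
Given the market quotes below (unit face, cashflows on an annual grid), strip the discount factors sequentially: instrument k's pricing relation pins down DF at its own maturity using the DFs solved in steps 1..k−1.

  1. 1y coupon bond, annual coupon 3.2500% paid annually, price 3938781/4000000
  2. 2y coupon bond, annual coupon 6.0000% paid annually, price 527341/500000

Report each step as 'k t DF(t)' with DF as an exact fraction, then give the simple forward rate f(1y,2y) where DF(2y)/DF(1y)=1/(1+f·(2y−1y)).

step 1 [1y] bond c/1=13/400: DF=(3938781/4000000 − 13/400·(0))/(1+13/400) = 9537/10000 ≈ 0.953700
step 2 [2y] bond c/1=3/50: DF=(527341/500000 − 3/50·(0.953700))/(1+3/50) = 941/1000 ≈ 0.941000

1 1 9537/10000
2 2 941/1000
f(1y,2y) = ((9537/10000)/(941/1000) − 1)/(1) = 127/9410 ≈ 1.3496%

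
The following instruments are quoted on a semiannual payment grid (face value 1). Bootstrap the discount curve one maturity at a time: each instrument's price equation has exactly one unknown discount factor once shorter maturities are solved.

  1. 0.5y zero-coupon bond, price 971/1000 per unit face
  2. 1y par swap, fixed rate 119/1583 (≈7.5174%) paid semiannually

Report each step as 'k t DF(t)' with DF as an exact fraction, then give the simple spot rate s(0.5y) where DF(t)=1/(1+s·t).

step 1 [0.5y] zero: DF = P = 971/1000 ≈ 0.971000
step 2 [1y] swap r/2=119/3166: DF=(1 − 119/3166·(0.971000))/(1+119/3166) = 4643/5000 ≈ 0.928600

1 1/2 971/1000
2 1 4643/5000
s(0.5y) = (1/(971/1000) − 1)/(1/2) = 58/971 ≈ 5.9732%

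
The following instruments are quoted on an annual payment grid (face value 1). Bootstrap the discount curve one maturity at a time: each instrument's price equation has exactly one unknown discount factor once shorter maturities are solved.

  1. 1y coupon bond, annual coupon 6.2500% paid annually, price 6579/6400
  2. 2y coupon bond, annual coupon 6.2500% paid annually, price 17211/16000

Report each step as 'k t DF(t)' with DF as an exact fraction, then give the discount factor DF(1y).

step 1 [1y] bond c/1=1/16: DF=(6579/6400 − 1/16·(0))/(1+1/16) = 387/400 ≈ 0.967500
step 2 [2y] bond c/1=1/16: DF=(17211/16000 − 1/16·(0.967500))/(1+1/16) = 1911/2000 ≈ 0.955500

1 1 387/400
2 2 1911/2000
DF(1y) = 387/400 ≈ 0.967500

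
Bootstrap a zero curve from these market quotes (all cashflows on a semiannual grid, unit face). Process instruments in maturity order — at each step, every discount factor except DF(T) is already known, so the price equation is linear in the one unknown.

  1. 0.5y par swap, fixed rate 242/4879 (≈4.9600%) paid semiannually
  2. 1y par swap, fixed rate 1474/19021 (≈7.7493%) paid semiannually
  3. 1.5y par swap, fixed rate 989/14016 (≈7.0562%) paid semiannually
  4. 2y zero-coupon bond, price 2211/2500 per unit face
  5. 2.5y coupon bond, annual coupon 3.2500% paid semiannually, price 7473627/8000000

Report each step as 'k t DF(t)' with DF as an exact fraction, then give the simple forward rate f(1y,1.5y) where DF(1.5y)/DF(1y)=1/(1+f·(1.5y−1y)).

1 1/2 4879/5000
2 1 9263/10000
3 3/2 9011/10000
4 2 2211/2500
5 5/2 8603/10000
f(1y,1.5y) = ((9263/10000)/(9011/10000) − 1)/(1/2) = 504/9011 ≈ 5.5932%

step 1 [0.5y] swap r/2=121/4879: DF=(1 − 121/4879·(0))/(1+121/4879) = 4879/5000 ≈ 0.975800
step 2 [1y] swap r/2=737/19021: DF=(1 − 737/19021·(0.975800))/(1+737/19021) = 9263/10000 ≈ 0.926300
step 3 [1.5y] swap r/2=989/28032: DF=(1 − 989/28032·(0.975800+0.926300))/(1+989/28032) = 9011/10000 ≈ 0.901100
step 4 [2y] zero: DF = P = 2211/2500 ≈ 0.884400
step 5 [2.5y] bond c/2=13/800: DF=(7473627/8000000 − 13/800·(0.975800+0.926300+0.901100+0.884400))/(1+13/800) = 8603/10000 ≈ 0.860300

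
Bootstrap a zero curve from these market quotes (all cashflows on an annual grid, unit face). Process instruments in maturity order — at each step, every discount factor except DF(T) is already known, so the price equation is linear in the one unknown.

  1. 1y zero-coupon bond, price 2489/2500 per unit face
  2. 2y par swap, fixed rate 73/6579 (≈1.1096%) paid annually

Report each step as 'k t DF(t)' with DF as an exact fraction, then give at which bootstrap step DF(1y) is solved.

1 1 2489/2500
2 2 9781/10000
DF(1y) is solved at step 1

step 1 [1y] zero: DF = P = 2489/2500 ≈ 0.995600
step 2 [2y] swap r/1=73/6579: DF=(1 − 73/6579·(0.995600))/(1+73/6579) = 9781/10000 ≈ 0.978100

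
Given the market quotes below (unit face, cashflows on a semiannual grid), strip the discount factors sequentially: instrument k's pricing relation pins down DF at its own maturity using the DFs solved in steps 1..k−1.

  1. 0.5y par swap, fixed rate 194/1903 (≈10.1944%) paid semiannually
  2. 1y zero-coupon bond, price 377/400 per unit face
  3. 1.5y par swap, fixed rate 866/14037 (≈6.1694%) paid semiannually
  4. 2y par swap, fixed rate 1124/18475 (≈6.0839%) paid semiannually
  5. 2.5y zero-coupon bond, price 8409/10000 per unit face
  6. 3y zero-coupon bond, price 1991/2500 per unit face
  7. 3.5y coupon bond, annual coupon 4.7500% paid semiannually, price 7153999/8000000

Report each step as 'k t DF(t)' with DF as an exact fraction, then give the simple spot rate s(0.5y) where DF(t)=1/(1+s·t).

step 1 [0.5y] swap r/2=97/1903: DF=(1 − 97/1903·(0))/(1+97/1903) = 1903/2000 ≈ 0.951500
step 2 [1y] zero: DF = P = 377/400 ≈ 0.942500
step 3 [1.5y] swap r/2=433/14037: DF=(1 − 433/14037·(0.951500+0.942500))/(1+433/14037) = 4567/5000 ≈ 0.913400
step 4 [2y] swap r/2=562/18475: DF=(1 − 562/18475·(0.951500+0.942500+0.913400))/(1+562/18475) = 2219/2500 ≈ 0.887600
step 5 [2.5y] zero: DF = P = 8409/10000 ≈ 0.840900
step 6 [3y] zero: DF = P = 1991/2500 ≈ 0.796400
step 7 [3.5y] bond c/2=19/800: DF=(7153999/8000000 − 19/800·(0.951500+0.942500+0.913400+0.887600+0.840900+0.796400))/(1+19/800) = 3749/5000 ≈ 0.749800

1 1/2 1903/2000
2 1 377/400
3 3/2 4567/5000
4 2 2219/2500
5 5/2 8409/10000
6 3 1991/2500
7 7/2 3749/5000
s(0.5y) = (1/(1903/2000) − 1)/(1/2) = 194/1903 ≈ 10.1944%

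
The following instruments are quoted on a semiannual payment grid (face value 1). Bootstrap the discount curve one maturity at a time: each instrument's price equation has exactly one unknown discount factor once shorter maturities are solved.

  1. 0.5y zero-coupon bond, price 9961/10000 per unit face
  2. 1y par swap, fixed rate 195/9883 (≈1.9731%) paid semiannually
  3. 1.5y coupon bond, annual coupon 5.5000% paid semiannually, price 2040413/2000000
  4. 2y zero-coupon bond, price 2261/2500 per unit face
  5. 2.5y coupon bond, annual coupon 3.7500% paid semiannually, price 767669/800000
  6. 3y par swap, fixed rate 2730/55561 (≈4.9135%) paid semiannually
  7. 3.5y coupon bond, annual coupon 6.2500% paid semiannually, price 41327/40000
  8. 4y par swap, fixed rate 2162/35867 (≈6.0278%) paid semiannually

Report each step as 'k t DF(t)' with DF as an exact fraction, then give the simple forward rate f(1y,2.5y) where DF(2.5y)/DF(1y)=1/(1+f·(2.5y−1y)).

1 1/2 9961/10000
2 1 1961/2000
3 3/2 47/50
4 2 2261/2500
5 5/2 2179/2500
6 3 1727/2000
7 7/2 1667/2000
8 4 3919/5000
f(1y,2.5y) = ((1961/2000)/(2179/2500) − 1)/(3/2) = 363/4358 ≈ 8.3295%

step 1 [0.5y] zero: DF = P = 9961/10000 ≈ 0.996100
step 2 [1y] swap r/2=195/19766: DF=(1 − 195/19766·(0.996100))/(1+195/19766) = 1961/2000 ≈ 0.980500
step 3 [1.5y] bond c/2=11/400: DF=(2040413/2000000 − 11/400·(0.996100+0.980500))/(1+11/400) = 47/50 ≈ 0.940000
step 4 [2y] zero: DF = P = 2261/2500 ≈ 0.904400
step 5 [2.5y] bond c/2=3/160: DF=(767669/800000 − 3/160·(0.996100+0.980500+0.940000+0.904400))/(1+3/160) = 2179/2500 ≈ 0.871600
step 6 [3y] swap r/2=1365/55561: DF=(1 − 1365/55561·(0.996100+0.980500+0.940000+0.904400+0.871600))/(1+1365/55561) = 1727/2000 ≈ 0.863500
step 7 [3.5y] bond c/2=1/32: DF=(41327/40000 − 1/32·(0.996100+0.980500+0.940000+0.904400+0.871600+0.863500))/(1+1/32) = 1667/2000 ≈ 0.833500
step 8 [4y] swap r/2=1081/35867: DF=(1 − 1081/35867·(0.996100+0.980500+0.940000+0.904400+0.871600+0.863500+0.833500))/(1+1081/35867) = 3919/5000 ≈ 0.783800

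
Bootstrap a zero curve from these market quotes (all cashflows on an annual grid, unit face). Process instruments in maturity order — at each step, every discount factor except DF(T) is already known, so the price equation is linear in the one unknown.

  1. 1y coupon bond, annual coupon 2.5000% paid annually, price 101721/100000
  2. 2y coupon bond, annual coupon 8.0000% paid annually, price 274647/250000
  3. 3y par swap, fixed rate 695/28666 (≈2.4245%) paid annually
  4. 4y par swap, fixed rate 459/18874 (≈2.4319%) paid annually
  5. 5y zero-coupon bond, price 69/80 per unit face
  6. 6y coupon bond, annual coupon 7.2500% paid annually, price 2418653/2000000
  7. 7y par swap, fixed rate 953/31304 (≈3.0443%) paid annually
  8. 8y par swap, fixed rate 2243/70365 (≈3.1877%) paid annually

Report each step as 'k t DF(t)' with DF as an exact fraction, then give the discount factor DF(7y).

1 1 2481/2500
2 2 9437/10000
3 3 1861/2000
4 4 4541/5000
5 5 69/80
6 6 8141/10000
7 7 4047/5000
8 8 7757/10000
DF(7y) = 4047/5000 ≈ 0.809400

step 1 [1y] bond c/1=1/40: DF=(101721/100000 − 1/40·(0))/(1+1/40) = 2481/2500 ≈ 0.992400
step 2 [2y] bond c/1=2/25: DF=(274647/250000 − 2/25·(0.992400))/(1+2/25) = 9437/10000 ≈ 0.943700
step 3 [3y] swap r/1=695/28666: DF=(1 − 695/28666·(0.992400+0.943700))/(1+695/28666) = 1861/2000 ≈ 0.930500
step 4 [4y] swap r/1=459/18874: DF=(1 − 459/18874·(0.992400+0.943700+0.930500))/(1+459/18874) = 4541/5000 ≈ 0.908200
step 5 [5y] zero: DF = P = 69/80 ≈ 0.862500
step 6 [6y] bond c/1=29/400: DF=(2418653/2000000 − 29/400·(0.992400+0.943700+0.930500+0.908200+0.862500))/(1+29/400) = 8141/10000 ≈ 0.814100
step 7 [7y] swap r/1=953/31304: DF=(1 − 953/31304·(0.992400+0.943700+0.930500+0.908200+0.862500+0.814100))/(1+953/31304) = 4047/5000 ≈ 0.809400
step 8 [8y] swap r/1=2243/70365: DF=(1 − 2243/70365·(0.992400+0.943700+0.930500+0.908200+0.862500+0.814100+0.809400))/(1+2243/70365) = 7757/10000 ≈ 0.775700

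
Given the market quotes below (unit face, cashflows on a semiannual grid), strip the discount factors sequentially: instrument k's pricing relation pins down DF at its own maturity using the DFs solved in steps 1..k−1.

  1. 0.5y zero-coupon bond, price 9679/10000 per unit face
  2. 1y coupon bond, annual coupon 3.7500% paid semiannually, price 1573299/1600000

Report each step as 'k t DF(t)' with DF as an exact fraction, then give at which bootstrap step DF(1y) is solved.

step 1 [0.5y] zero: DF = P = 9679/10000 ≈ 0.967900
step 2 [1y] bond c/2=3/160: DF=(1573299/1600000 − 3/160·(0.967900))/(1+3/160) = 4737/5000 ≈ 0.947400

1 1/2 9679/10000
2 1 4737/5000
DF(1y) is solved at step 2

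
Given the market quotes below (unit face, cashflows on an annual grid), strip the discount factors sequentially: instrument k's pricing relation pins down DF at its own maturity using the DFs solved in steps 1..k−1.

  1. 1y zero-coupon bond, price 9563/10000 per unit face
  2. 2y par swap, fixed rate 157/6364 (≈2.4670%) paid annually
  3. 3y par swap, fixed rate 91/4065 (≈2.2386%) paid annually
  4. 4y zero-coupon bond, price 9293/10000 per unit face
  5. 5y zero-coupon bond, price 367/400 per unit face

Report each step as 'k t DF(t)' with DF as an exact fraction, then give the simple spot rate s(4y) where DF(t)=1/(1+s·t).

1 1 9563/10000
2 2 9529/10000
3 3 9363/10000
4 4 9293/10000
5 5 367/400
s(4y) = (1/(9293/10000) − 1)/(4) = 707/37172 ≈ 1.9020%

step 1 [1y] zero: DF = P = 9563/10000 ≈ 0.956300
step 2 [2y] swap r/1=157/6364: DF=(1 − 157/6364·(0.956300))/(1+157/6364) = 9529/10000 ≈ 0.952900
step 3 [3y] swap r/1=91/4065: DF=(1 − 91/4065·(0.956300+0.952900))/(1+91/4065) = 9363/10000 ≈ 0.936300
step 4 [4y] zero: DF = P = 9293/10000 ≈ 0.929300
step 5 [5y] zero: DF = P = 367/400 ≈ 0.917500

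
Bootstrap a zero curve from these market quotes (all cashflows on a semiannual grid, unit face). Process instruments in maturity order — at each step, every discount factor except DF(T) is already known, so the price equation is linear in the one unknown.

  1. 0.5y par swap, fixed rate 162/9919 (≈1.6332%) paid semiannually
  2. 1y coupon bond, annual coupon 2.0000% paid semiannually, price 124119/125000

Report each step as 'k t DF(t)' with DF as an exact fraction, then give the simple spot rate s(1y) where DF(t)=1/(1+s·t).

step 1 [0.5y] swap r/2=81/9919: DF=(1 − 81/9919·(0))/(1+81/9919) = 9919/10000 ≈ 0.991900
step 2 [1y] bond c/2=1/100: DF=(124119/125000 − 1/100·(0.991900))/(1+1/100) = 9733/10000 ≈ 0.973300

1 1/2 9919/10000
2 1 9733/10000
s(1y) = (1/(9733/10000) − 1)/(1) = 267/9733 ≈ 2.7432%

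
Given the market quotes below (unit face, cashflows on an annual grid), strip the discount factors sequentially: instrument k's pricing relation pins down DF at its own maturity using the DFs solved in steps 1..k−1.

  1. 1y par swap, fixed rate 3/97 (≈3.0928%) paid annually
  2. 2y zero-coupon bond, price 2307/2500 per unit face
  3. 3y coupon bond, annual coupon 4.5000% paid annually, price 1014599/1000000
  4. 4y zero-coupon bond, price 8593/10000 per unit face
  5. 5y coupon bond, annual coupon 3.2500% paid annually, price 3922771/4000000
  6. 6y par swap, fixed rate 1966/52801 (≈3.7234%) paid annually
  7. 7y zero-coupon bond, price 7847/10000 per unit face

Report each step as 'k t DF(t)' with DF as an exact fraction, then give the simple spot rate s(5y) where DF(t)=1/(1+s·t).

step 1 [1y] swap r/1=3/97: DF=(1 − 3/97·(0))/(1+3/97) = 97/100 ≈ 0.970000
step 2 [2y] zero: DF = P = 2307/2500 ≈ 0.922800
step 3 [3y] bond c/1=9/200: DF=(1014599/1000000 − 9/200·(0.970000+0.922800))/(1+9/200) = 4447/5000 ≈ 0.889400
step 4 [4y] zero: DF = P = 8593/10000 ≈ 0.859300
step 5 [5y] bond c/1=13/400: DF=(3922771/4000000 − 13/400·(0.970000+0.922800+0.889400+0.859300))/(1+13/400) = 522/625 ≈ 0.835200
step 6 [6y] swap r/1=1966/52801: DF=(1 − 1966/52801·(0.970000+0.922800+0.889400+0.859300+0.835200))/(1+1966/52801) = 4017/5000 ≈ 0.803400
step 7 [7y] zero: DF = P = 7847/10000 ≈ 0.784700

1 1 97/100
2 2 2307/2500
3 3 4447/5000
4 4 8593/10000
5 5 522/625
6 6 4017/5000
7 7 7847/10000
s(5y) = (1/(522/625) − 1)/(5) = 103/2610 ≈ 3.9464%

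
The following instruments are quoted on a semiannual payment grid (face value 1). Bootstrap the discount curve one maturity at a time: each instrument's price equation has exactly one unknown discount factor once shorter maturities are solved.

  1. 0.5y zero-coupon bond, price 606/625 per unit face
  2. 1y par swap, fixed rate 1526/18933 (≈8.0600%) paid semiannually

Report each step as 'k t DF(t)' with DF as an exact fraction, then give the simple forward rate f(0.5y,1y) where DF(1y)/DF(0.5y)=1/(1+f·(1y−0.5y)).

step 1 [0.5y] zero: DF = P = 606/625 ≈ 0.969600
step 2 [1y] swap r/2=763/18933: DF=(1 − 763/18933·(0.969600))/(1+763/18933) = 9237/10000 ≈ 0.923700

1 1/2 606/625
2 1 9237/10000
f(0.5y,1y) = ((606/625)/(9237/10000) − 1)/(1/2) = 306/3079 ≈ 9.9383%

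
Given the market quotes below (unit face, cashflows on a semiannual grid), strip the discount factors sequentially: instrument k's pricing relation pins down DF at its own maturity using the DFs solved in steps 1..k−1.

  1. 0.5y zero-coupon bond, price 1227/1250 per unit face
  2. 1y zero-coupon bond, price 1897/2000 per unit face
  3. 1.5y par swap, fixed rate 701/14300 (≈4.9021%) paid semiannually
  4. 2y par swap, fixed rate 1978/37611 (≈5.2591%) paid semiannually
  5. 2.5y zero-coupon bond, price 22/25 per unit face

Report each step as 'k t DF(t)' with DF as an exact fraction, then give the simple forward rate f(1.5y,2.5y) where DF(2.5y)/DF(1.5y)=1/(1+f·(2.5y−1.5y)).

step 1 [0.5y] zero: DF = P = 1227/1250 ≈ 0.981600
step 2 [1y] zero: DF = P = 1897/2000 ≈ 0.948500
step 3 [1.5y] swap r/2=701/28600: DF=(1 − 701/28600·(0.981600+0.948500))/(1+701/28600) = 9299/10000 ≈ 0.929900
step 4 [2y] swap r/2=989/37611: DF=(1 − 989/37611·(0.981600+0.948500+0.929900))/(1+989/37611) = 9011/10000 ≈ 0.901100
step 5 [2.5y] zero: DF = P = 22/25 ≈ 0.880000

1 1/2 1227/1250
2 1 1897/2000
3 3/2 9299/10000
4 2 9011/10000
5 5/2 22/25
f(1.5y,2.5y) = ((9299/10000)/(22/25) − 1)/(1) = 499/8800 ≈ 5.6705%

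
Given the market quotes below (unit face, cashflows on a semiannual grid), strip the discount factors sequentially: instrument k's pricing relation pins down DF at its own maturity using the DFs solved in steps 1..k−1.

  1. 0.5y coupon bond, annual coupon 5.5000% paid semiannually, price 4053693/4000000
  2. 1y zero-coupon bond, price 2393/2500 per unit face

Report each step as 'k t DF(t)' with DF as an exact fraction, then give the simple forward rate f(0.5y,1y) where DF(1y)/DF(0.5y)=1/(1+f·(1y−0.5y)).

step 1 [0.5y] bond c/2=11/400: DF=(4053693/4000000 − 11/400·(0))/(1+11/400) = 9863/10000 ≈ 0.986300
step 2 [1y] zero: DF = P = 2393/2500 ≈ 0.957200

1 1/2 9863/10000
2 1 2393/2500
f(0.5y,1y) = ((9863/10000)/(2393/2500) − 1)/(1/2) = 291/4786 ≈ 6.0802%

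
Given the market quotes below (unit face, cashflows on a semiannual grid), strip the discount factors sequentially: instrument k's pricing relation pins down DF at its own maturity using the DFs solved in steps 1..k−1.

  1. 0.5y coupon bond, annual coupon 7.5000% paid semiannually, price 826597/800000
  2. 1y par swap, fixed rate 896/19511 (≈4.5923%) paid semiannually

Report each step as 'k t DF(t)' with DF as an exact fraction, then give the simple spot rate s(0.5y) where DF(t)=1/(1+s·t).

step 1 [0.5y] bond c/2=3/80: DF=(826597/800000 − 3/80·(0))/(1+3/80) = 9959/10000 ≈ 0.995900
step 2 [1y] swap r/2=448/19511: DF=(1 − 448/19511·(0.995900))/(1+448/19511) = 597/625 ≈ 0.955200

1 1/2 9959/10000
2 1 597/625
s(0.5y) = (1/(9959/10000) − 1)/(1/2) = 82/9959 ≈ 0.8234%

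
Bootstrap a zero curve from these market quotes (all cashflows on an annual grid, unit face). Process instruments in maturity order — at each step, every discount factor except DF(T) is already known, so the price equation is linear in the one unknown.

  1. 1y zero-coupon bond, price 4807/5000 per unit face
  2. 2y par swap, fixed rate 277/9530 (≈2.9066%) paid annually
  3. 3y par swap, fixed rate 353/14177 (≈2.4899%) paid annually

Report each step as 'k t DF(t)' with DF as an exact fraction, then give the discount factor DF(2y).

1 1 4807/5000
2 2 4723/5000
3 3 4647/5000
DF(2y) = 4723/5000 ≈ 0.944600

step 1 [1y] zero: DF = P = 4807/5000 ≈ 0.961400
step 2 [2y] swap r/1=277/9530: DF=(1 − 277/9530·(0.961400))/(1+277/9530) = 4723/5000 ≈ 0.944600
step 3 [3y] swap r/1=353/14177: DF=(1 − 353/14177·(0.961400+0.944600))/(1+353/14177) = 4647/5000 ≈ 0.929400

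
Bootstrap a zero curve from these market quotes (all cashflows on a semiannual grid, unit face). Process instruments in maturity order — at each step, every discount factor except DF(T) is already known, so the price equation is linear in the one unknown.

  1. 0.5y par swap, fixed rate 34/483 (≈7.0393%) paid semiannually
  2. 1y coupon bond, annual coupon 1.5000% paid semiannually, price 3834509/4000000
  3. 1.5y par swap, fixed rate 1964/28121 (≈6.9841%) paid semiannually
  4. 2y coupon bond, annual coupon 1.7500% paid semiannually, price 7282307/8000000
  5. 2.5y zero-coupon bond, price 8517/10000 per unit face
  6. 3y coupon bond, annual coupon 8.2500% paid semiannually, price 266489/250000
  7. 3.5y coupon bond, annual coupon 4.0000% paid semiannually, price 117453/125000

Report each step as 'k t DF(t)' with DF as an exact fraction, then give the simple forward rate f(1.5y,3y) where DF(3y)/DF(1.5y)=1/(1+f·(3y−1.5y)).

1 1/2 483/500
2 1 9443/10000
3 3/2 4509/5000
4 2 439/500
5 5/2 8517/10000
6 3 4219/5000
7 7/2 2039/2500
f(1.5y,3y) = ((4509/5000)/(4219/5000) − 1)/(3/2) = 580/12657 ≈ 4.5824%

step 1 [0.5y] swap r/2=17/483: DF=(1 − 17/483·(0))/(1+17/483) = 483/500 ≈ 0.966000
step 2 [1y] bond c/2=3/400: DF=(3834509/4000000 − 3/400·(0.966000))/(1+3/400) = 9443/10000 ≈ 0.944300
step 3 [1.5y] swap r/2=982/28121: DF=(1 − 982/28121·(0.966000+0.944300))/(1+982/28121) = 4509/5000 ≈ 0.901800
step 4 [2y] bond c/2=7/800: DF=(7282307/8000000 − 7/800·(0.966000+0.944300+0.901800))/(1+7/800) = 439/500 ≈ 0.878000
step 5 [2.5y] zero: DF = P = 8517/10000 ≈ 0.851700
step 6 [3y] bond c/2=33/800: DF=(266489/250000 − 33/800·(0.966000+0.944300+0.901800+0.878000+0.851700))/(1+33/800) = 4219/5000 ≈ 0.843800
step 7 [3.5y] bond c/2=1/50: DF=(117453/125000 − 1/50·(0.966000+0.944300+0.901800+0.878000+0.851700+0.843800))/(1+1/50) = 2039/2500 ≈ 0.815600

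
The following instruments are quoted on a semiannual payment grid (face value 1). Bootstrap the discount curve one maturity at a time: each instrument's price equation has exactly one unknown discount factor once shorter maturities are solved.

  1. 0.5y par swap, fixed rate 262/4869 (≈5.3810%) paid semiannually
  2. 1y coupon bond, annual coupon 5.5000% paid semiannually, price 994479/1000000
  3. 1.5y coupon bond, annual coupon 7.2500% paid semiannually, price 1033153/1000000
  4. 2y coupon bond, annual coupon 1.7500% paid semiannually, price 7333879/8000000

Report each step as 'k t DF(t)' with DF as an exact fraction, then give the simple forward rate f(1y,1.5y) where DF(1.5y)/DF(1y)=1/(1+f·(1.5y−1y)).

1 1/2 4869/5000
2 1 4709/5000
3 3/2 93/100
4 2 8841/10000
f(1y,1.5y) = ((4709/5000)/(93/100) − 1)/(1/2) = 59/2325 ≈ 2.5376%

step 1 [0.5y] swap r/2=131/4869: DF=(1 − 131/4869·(0))/(1+131/4869) = 4869/5000 ≈ 0.973800
step 2 [1y] bond c/2=11/400: DF=(994479/1000000 − 11/400·(0.973800))/(1+11/400) = 4709/5000 ≈ 0.941800
step 3 [1.5y] bond c/2=29/800: DF=(1033153/1000000 − 29/800·(0.973800+0.941800))/(1+29/800) = 93/100 ≈ 0.930000
step 4 [2y] bond c/2=7/800: DF=(7333879/8000000 − 7/800·(0.973800+0.941800+0.930000))/(1+7/800) = 8841/10000 ≈ 0.884100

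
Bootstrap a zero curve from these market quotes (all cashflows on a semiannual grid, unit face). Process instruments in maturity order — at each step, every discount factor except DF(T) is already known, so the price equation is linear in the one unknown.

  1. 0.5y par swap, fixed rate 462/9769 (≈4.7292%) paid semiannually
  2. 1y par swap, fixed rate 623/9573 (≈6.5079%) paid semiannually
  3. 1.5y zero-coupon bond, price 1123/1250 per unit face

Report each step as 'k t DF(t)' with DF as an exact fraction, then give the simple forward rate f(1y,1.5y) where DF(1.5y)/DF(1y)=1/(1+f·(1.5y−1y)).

step 1 [0.5y] swap r/2=231/9769: DF=(1 − 231/9769·(0))/(1+231/9769) = 9769/10000 ≈ 0.976900
step 2 [1y] swap r/2=623/19146: DF=(1 − 623/19146·(0.976900))/(1+623/19146) = 9377/10000 ≈ 0.937700
step 3 [1.5y] zero: DF = P = 1123/1250 ≈ 0.898400

1 1/2 9769/10000
2 1 9377/10000
3 3/2 1123/1250
f(1y,1.5y) = ((9377/10000)/(1123/1250) − 1)/(1/2) = 393/4492 ≈ 8.7489%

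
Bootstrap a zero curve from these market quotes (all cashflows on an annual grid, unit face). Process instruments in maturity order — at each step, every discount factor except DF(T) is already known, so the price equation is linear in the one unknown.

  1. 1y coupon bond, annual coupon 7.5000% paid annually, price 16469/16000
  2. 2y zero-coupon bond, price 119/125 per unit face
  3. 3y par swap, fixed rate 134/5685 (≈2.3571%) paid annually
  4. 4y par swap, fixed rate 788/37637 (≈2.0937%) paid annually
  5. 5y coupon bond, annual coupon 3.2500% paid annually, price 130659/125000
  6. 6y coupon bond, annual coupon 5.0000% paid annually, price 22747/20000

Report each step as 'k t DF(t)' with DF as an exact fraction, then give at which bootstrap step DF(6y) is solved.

step 1 [1y] bond c/1=3/40: DF=(16469/16000 − 3/40·(0))/(1+3/40) = 383/400 ≈ 0.957500
step 2 [2y] zero: DF = P = 119/125 ≈ 0.952000
step 3 [3y] swap r/1=134/5685: DF=(1 − 134/5685·(0.957500+0.952000))/(1+134/5685) = 933/1000 ≈ 0.933000
step 4 [4y] swap r/1=788/37637: DF=(1 − 788/37637·(0.957500+0.952000+0.933000))/(1+788/37637) = 2303/2500 ≈ 0.921200
step 5 [5y] bond c/1=13/400: DF=(130659/125000 − 13/400·(0.957500+0.952000+0.933000+0.921200))/(1+13/400) = 8939/10000 ≈ 0.893900
step 6 [6y] bond c/1=1/20: DF=(22747/20000 − 1/20·(0.957500+0.952000+0.933000+0.921200+0.893900))/(1+1/20) = 4307/5000 ≈ 0.861400

1 1 383/400
2 2 119/125
3 3 933/1000
4 4 2303/2500
5 5 8939/10000
6 6 4307/5000
DF(6y) is solved at step 6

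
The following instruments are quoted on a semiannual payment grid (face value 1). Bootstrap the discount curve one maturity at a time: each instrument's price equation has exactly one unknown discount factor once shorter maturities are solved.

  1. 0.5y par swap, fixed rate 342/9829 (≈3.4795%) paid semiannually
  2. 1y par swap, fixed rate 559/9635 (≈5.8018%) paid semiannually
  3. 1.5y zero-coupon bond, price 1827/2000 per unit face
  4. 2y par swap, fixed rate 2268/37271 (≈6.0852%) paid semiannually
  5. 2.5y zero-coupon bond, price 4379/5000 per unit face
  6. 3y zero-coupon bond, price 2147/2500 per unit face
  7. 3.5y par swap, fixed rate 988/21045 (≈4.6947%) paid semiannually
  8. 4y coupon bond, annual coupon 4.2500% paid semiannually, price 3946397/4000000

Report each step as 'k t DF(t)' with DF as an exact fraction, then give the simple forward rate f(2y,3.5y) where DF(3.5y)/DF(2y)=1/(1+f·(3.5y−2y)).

1 1/2 9829/10000
2 1 9441/10000
3 3/2 1827/2000
4 2 4433/5000
5 5/2 4379/5000
6 3 2147/2500
7 7/2 4259/5000
8 4 8347/10000
f(2y,3.5y) = ((4433/5000)/(4259/5000) − 1)/(3/2) = 116/4259 ≈ 2.7236%

step 1 [0.5y] swap r/2=171/9829: DF=(1 − 171/9829·(0))/(1+171/9829) = 9829/10000 ≈ 0.982900
step 2 [1y] swap r/2=559/19270: DF=(1 − 559/19270·(0.982900))/(1+559/19270) = 9441/10000 ≈ 0.944100
step 3 [1.5y] zero: DF = P = 1827/2000 ≈ 0.913500
step 4 [2y] swap r/2=1134/37271: DF=(1 − 1134/37271·(0.982900+0.944100+0.913500))/(1+1134/37271) = 4433/5000 ≈ 0.886600
step 5 [2.5y] zero: DF = P = 4379/5000 ≈ 0.875800
step 6 [3y] zero: DF = P = 2147/2500 ≈ 0.858800
step 7 [3.5y] swap r/2=494/21045: DF=(1 − 494/21045·(0.982900+0.944100+0.913500+0.886600+0.875800+0.858800))/(1+494/21045) = 4259/5000 ≈ 0.851800
step 8 [4y] bond c/2=17/800: DF=(3946397/4000000 − 17/800·(0.982900+0.944100+0.913500+0.886600+0.875800+0.858800+0.851800))/(1+17/800) = 8347/10000 ≈ 0.834700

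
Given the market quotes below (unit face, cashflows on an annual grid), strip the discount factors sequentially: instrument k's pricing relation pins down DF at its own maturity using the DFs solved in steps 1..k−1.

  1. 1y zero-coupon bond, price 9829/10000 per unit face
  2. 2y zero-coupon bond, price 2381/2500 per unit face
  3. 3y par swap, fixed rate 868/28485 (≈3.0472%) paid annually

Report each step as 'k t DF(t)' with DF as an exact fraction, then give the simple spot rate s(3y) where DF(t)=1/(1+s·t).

step 1 [1y] zero: DF = P = 9829/10000 ≈ 0.982900
step 2 [2y] zero: DF = P = 2381/2500 ≈ 0.952400
step 3 [3y] swap r/1=868/28485: DF=(1 − 868/28485·(0.982900+0.952400))/(1+868/28485) = 2283/2500 ≈ 0.913200

1 1 9829/10000
2 2 2381/2500
3 3 2283/2500
s(3y) = (1/(2283/2500) − 1)/(3) = 217/6849 ≈ 3.1683%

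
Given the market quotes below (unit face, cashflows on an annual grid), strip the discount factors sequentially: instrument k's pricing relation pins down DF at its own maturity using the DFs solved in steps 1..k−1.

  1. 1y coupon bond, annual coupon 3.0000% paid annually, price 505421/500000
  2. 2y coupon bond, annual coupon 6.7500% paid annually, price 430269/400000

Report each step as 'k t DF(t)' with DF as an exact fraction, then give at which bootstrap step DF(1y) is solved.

1 1 4907/5000
2 2 591/625
DF(1y) is solved at step 1

step 1 [1y] bond c/1=3/100: DF=(505421/500000 − 3/100·(0))/(1+3/100) = 4907/5000 ≈ 0.981400
step 2 [2y] bond c/1=27/400: DF=(430269/400000 − 27/400·(0.981400))/(1+27/400) = 591/625 ≈ 0.945600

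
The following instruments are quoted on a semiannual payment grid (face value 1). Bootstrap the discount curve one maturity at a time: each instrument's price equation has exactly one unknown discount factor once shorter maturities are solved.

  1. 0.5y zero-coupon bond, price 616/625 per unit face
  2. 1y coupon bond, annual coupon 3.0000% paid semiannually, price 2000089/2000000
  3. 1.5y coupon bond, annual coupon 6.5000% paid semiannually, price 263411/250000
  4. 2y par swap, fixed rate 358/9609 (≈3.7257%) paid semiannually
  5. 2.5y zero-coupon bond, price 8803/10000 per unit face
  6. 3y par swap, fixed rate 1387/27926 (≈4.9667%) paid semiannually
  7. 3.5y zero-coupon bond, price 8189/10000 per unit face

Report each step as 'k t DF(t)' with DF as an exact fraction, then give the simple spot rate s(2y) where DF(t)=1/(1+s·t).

step 1 [0.5y] zero: DF = P = 616/625 ≈ 0.985600
step 2 [1y] bond c/2=3/200: DF=(2000089/2000000 − 3/200·(0.985600))/(1+3/200) = 9707/10000 ≈ 0.970700
step 3 [1.5y] bond c/2=13/400: DF=(263411/250000 − 13/400·(0.985600+0.970700))/(1+13/400) = 9589/10000 ≈ 0.958900
step 4 [2y] swap r/2=179/9609: DF=(1 − 179/9609·(0.985600+0.970700+0.958900))/(1+179/9609) = 2321/2500 ≈ 0.928400
step 5 [2.5y] zero: DF = P = 8803/10000 ≈ 0.880300
step 6 [3y] swap r/2=1387/55852: DF=(1 − 1387/55852·(0.985600+0.970700+0.958900+0.928400+0.880300))/(1+1387/55852) = 8613/10000 ≈ 0.861300
step 7 [3.5y] zero: DF = P = 8189/10000 ≈ 0.818900

1 1/2 616/625
2 1 9707/10000
3 3/2 9589/10000
4 2 2321/2500
5 5/2 8803/10000
6 3 8613/10000
7 7/2 8189/10000
s(2y) = (1/(2321/2500) − 1)/(2) = 179/4642 ≈ 3.8561%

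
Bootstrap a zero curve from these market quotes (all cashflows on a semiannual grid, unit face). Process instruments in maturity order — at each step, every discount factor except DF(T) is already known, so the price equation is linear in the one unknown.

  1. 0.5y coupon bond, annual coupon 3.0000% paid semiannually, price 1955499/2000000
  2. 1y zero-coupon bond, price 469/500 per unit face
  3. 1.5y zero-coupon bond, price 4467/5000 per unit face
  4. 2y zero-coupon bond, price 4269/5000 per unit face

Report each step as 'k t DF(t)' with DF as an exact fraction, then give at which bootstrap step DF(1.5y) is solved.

step 1 [0.5y] bond c/2=3/200: DF=(1955499/2000000 − 3/200·(0))/(1+3/200) = 9633/10000 ≈ 0.963300
step 2 [1y] zero: DF = P = 469/500 ≈ 0.938000
step 3 [1.5y] zero: DF = P = 4467/5000 ≈ 0.893400
step 4 [2y] zero: DF = P = 4269/5000 ≈ 0.853800

1 1/2 9633/10000
2 1 469/500
3 3/2 4467/5000
4 2 4269/5000
DF(1.5y) is solved at step 3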